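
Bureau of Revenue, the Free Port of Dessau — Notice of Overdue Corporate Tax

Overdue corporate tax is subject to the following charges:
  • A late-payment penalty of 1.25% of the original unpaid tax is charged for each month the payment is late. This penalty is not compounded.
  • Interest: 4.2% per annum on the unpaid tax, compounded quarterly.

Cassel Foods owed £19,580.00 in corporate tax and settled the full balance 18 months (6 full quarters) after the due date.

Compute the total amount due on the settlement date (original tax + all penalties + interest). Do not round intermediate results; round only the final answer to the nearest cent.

Late-payment penalty = 1.25% × £19,580.00 × 18 mo = £4,405.50
Interest (4.2%/yr ÷ 4 = 1.05%/quarter): £19,580.00 × ((1 + 0.0105)^6 − 1) = £1,266.3773…
Total = £19,580.00 + £4,405.5000 + £1,266.3773… = £25,251.88

£25,251.88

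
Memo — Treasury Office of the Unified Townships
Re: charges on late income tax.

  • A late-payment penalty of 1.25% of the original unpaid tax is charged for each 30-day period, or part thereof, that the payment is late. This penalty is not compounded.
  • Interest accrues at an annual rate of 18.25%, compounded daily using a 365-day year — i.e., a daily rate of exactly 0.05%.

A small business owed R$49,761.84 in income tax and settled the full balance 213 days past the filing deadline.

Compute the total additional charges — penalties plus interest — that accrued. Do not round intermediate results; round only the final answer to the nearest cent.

Penalty periods: ⌈213/30⌉ = 8; penalty = 8 × 1.25% × R$49,761.84 = R$4,976.18…
Interest: R$49,761.84 × ((1 + 0.0005)^213 − 1) = R$49,761.84 × 0.11234832… = R$5,590.6591…
Penalties + interest = R$4,976.1840 + R$5,590.6591… = R$10,566.84

R$10,566.84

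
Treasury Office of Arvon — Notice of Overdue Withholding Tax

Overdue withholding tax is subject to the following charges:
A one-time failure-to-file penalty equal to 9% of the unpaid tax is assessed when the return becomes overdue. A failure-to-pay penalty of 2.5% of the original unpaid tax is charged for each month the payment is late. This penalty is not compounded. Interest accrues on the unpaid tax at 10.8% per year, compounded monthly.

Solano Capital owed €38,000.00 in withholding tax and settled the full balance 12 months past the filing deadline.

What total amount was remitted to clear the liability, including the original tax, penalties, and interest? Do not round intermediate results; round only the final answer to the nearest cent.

Failure-to-file penalty: 9% × €38,000.00 = €3,420.00
Failure-to-pay penalty = 2.5% × €38,000.00 × 12 mo = €11,400.00
Interest (10.8%/yr ÷ 12 = 0.9%/month): €38,000.00 × ((1 + 0.009)^12 − 1) = €4,313.3676…
Total = €38,000.00 + €14,820.0000 + €4,313.3676… = €57,133.37

€57,133.37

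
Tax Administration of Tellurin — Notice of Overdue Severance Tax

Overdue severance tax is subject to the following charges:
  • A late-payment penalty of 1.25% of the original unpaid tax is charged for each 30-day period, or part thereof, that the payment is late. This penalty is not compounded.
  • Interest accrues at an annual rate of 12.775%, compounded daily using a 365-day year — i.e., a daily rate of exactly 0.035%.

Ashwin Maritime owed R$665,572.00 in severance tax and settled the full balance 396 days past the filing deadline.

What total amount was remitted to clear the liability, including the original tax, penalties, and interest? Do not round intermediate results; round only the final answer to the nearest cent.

R$880,975.52

Penalty periods: ⌈396/30⌉ = 14; penalty = 14 × 1.25% × R$665,572.00 = R$116,475.10
Interest: R$665,572.00 × ((1 + 0.00035)^396 − 1) = R$665,572.00 × 0.14863669… = R$98,928.4179…
Total = R$665,572.00 + R$116,475.1000 + R$98,928.4179… = R$880,975.52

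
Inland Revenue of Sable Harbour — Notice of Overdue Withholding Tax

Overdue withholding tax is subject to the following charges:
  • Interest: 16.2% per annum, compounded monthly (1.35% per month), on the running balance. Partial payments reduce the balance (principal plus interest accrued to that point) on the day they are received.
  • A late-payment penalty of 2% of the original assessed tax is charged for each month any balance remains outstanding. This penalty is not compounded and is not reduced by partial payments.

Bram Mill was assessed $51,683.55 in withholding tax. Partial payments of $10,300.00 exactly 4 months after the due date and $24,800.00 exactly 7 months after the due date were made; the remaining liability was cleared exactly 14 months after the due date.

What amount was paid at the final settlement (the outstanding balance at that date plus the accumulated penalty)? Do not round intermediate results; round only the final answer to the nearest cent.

Balance at month 4: $51,683.5500 × (1 + 0.0135)^4 = $54,531.4880…
After $10,300.00 payment: $54,531.4880… − $10,300.00 = $44,231.4880…
Balance at month 7: $44,231.4880… × (1 + 0.0135)^3 = $46,047.1557…
After $24,800.00 payment: $46,047.1557… − $24,800.00 = $21,247.1557…
Balance at month 14: $21,247.1557… × (1 + 0.0135)^7 = $23,338.1846…
Penalty: 14 × 2% × $51,683.55 = $14,471.39…
Final settlement = outstanding balance + penalty = $23,338.1846… + $14,471.39… = $37,809.58

$37,809.58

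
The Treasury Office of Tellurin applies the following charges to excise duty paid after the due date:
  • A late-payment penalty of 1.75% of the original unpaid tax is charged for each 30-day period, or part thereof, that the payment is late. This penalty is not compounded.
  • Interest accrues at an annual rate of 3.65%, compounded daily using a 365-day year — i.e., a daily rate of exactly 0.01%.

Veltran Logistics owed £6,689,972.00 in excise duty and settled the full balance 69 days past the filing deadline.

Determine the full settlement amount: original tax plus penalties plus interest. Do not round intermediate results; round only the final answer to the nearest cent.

Penalty periods: ⌈69/30⌉ = 3; penalty = 3 × 1.75% × £6,689,972.00 = £351,223.53
Interest: £6,689,972.00 × ((1 + 0.0001)^69 − 1) = £6,689,972.00 × 0.00692351… = £46,318.1046…
Total = £6,689,972.00 + £351,223.5300 + £46,318.1046… = £7,087,513.63

£7,087,513.63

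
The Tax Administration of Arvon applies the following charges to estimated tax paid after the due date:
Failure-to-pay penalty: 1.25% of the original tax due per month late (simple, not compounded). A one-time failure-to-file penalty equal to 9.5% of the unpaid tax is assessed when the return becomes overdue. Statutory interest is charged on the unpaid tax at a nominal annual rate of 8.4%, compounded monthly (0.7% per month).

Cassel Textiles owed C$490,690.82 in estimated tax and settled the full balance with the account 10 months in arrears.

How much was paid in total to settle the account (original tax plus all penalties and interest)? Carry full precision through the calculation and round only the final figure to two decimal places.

Failure-to-file penalty: 9.5% × C$490,690.82 = C$46,615.63…
Failure-to-pay penalty = 1.25% × C$490,690.82 × 10 mo = C$61,336.35…
Interest: C$490,690.82 × ((1 + 0.007)^10 − 1) = C$490,690.82 × 0.0722467… = C$35,450.7770…
Total = C$490,690.82 + C$107,951.9804 + C$35,450.7770… = C$634,093.58

C$634,093.58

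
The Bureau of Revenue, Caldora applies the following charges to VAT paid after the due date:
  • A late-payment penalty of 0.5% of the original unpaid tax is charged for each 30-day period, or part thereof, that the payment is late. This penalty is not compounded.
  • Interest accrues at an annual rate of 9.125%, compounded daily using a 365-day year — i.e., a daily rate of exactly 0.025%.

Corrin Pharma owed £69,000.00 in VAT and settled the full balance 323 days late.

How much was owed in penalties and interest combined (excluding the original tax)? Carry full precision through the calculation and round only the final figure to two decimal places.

£9,597.13

Penalty periods: ⌈323/30⌉ = 11; penalty = 11 × 0.5% × £69,000.00 = £3,795.00
Interest: £69,000.00 × ((1 + 0.00025)^323 − 1) = £69,000.00 × 0.08408890… = £5,802.1339…
Penalties + interest = £3,795.0000 + £5,802.1339… = £9,597.13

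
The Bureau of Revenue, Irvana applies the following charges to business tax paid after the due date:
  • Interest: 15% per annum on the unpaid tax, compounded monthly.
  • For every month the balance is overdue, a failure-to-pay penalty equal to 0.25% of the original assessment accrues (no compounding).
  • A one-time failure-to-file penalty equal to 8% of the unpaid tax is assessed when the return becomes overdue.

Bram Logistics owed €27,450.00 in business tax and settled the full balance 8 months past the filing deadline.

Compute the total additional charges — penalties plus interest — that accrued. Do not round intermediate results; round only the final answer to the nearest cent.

€5,613.14

Failure-to-file penalty: 8% × €27,450.00 = €2,196.00
Failure-to-pay penalty = 0.25% × €27,450.00 × 8 mo = €549.00
Interest (15%/yr ÷ 12 = 1.25%/month): €27,450.00 × ((1 + 0.0125)^8 − 1) = €2,868.1435…
Penalties + interest = €2,745.0000 + €2,868.1435… = €5,613.14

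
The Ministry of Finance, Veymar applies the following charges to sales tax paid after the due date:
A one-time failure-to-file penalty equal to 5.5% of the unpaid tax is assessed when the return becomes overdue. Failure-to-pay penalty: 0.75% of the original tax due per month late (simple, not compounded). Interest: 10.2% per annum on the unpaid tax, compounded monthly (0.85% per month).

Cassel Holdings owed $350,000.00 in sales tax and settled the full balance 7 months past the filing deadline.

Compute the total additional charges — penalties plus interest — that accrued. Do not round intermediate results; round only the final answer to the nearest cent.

Failure-to-file penalty: 5.5% × $350,000.00 = $19,250.00
Failure-to-pay penalty = 0.75% × $350,000.00 × 7 mo = $18,375.00
Interest: $350,000.00 × ((1 + 0.0085)^7 − 1) = $350,000.00 × 0.0610389… = $21,363.6248…
Penalties + interest = $37,625.0000 + $21,363.6248… = $58,988.62

$58,988.62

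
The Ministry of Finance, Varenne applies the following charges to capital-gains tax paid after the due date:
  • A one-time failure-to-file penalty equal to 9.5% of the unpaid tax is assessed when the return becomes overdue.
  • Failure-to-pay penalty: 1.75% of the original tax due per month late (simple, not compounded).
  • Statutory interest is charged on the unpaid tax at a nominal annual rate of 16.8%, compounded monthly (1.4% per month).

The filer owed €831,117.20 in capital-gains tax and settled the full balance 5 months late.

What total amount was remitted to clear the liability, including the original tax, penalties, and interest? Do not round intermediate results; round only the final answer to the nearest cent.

Failure-to-file penalty: 9.5% × €831,117.20 = €78,956.13…
Failure-to-pay penalty = 1.75% × €831,117.20 × 5 mo = €72,722.76…
Interest: €831,117.20 × ((1 + 0.014)^5 − 1) = €831,117.20 × 0.0719876… = €59,830.1597…
Total = €831,117.20 + €151,678.8890 + €59,830.1597… = €1,042,626.25

€1,042,626.25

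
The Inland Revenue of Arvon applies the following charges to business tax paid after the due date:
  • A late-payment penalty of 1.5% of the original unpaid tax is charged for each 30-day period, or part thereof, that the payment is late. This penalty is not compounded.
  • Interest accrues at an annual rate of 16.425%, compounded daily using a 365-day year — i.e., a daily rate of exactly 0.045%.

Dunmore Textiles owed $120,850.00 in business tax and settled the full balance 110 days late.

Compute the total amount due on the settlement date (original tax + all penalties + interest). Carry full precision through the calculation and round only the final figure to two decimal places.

$134,232.19

Penalty periods: ⌈110/30⌉ = 4; penalty = 4 × 1.5% × $120,850.00 = $7,251.00
Interest: $120,850.00 × ((1 + 0.00045)^110 − 1) = $120,850.00 × 0.05073389… = $6,131.1910…
Total = $120,850.00 + $7,251.0000 + $6,131.1910… = $134,232.19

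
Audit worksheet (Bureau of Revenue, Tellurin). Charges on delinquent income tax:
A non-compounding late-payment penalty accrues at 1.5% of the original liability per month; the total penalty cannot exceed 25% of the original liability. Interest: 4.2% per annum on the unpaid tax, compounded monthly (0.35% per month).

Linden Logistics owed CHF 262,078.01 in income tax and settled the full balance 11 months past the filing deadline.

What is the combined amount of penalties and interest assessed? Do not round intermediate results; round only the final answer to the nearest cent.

Penalty: 11 × 1.5% × CHF 262,078.01 = CHF 43,242.87… (below the 25% cap of CHF 65,519.50…)
Interest: CHF 262,078.01 × ((1 + 0.0035)^11 − 1) = CHF 262,078.01 × 0.0391809… = CHF 10,268.4455…
Penalties + interest = CHF 43,242.8717… + CHF 10,268.4455… = CHF 53,511.32

CHF 53,511.32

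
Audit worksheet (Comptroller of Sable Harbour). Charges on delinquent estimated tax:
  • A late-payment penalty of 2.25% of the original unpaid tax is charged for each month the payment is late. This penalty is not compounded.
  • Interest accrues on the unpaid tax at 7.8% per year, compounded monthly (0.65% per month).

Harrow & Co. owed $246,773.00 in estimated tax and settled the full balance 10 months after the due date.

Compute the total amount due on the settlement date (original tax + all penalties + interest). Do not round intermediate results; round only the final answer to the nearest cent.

$318,814.57

Late-payment penalty: 10 × 2.25% × $246,773.00 = $55,523.93…
Interest: $246,773.00 × ((1 + 0.0065)^10 − 1) = $246,773.00 × 0.0669346… = $16,517.6478…
Total = $246,773.00 + $55,523.9250 + $16,517.6478… = $318,814.57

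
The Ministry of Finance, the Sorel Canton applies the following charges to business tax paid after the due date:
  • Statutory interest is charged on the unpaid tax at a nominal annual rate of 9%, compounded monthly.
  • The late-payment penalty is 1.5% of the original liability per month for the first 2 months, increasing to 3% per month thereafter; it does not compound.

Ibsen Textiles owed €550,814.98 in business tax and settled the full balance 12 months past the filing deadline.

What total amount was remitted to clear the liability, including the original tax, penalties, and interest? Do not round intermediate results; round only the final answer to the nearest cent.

€784,254.17

Penalty, months 1–2: 2 × 1.5% × €550,814.98 = €16,524.45…
Penalty, months 3–12: 10 × 3% × €550,814.98 = €165,244.49…
Interest (9%/yr ÷ 12 = 0.75%/month): €550,814.98 × ((1 + 0.0075)^12 − 1) = €51,670.2445…
Total = €550,814.98 + €181,768.9434 + €51,670.2445… = €784,254.17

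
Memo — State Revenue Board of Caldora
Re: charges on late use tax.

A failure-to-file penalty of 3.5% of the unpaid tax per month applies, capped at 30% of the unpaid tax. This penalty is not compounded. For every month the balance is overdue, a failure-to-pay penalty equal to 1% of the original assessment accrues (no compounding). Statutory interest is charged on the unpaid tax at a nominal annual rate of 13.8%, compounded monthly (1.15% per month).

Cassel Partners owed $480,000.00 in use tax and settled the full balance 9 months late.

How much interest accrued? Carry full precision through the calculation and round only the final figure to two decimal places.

$52,027.67

Interest: $480,000.00 × ((1 + 0.0115)^9 − 1) = $480,000.00 × 0.1083910… = $52,027.6717…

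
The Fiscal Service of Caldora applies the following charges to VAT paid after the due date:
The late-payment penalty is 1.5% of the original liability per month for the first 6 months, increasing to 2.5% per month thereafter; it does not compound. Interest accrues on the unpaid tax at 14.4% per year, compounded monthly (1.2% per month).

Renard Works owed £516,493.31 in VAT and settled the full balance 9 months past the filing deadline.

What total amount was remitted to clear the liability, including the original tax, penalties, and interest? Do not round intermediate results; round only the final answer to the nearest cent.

£660,249.82

Penalty, months 1–6: 6 × 1.5% × £516,493.31 = £46,484.40…
Penalty, months 7–9: 3 × 2.5% × £516,493.31 = £38,737.00…
Interest: £516,493.31 × ((1 + 0.012)^9 − 1) = £516,493.31 × 0.1133318… = £58,535.1146…
Total = £516,493.31 + £85,221.3962… + £58,535.1146… = £660,249.82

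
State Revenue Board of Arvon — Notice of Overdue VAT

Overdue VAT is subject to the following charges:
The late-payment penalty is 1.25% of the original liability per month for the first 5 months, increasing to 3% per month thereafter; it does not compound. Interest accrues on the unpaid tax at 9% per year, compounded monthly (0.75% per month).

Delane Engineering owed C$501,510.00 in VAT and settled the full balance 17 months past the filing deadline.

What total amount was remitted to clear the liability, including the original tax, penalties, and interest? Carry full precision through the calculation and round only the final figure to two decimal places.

C$781,324.77

Penalty, months 1–5: 5 × 1.25% × C$501,510.00 = C$31,344.38…
Penalty, months 6–17: 12 × 3% × C$501,510.00 = C$180,543.60
Interest: C$501,510.00 × ((1 + 0.0075)^17 − 1) = C$501,510.00 × 0.1354446… = C$67,926.7985…
Total = C$501,510.00 + C$211,887.9750 + C$67,926.7985… = C$781,324.77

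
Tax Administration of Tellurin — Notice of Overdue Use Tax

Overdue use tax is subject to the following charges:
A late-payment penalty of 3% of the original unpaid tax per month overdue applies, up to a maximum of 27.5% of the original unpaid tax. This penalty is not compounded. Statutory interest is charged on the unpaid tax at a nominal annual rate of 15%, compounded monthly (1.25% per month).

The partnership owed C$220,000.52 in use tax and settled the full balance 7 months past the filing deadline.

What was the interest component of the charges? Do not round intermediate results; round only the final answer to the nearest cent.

Interest: C$220,000.52 × ((1 + 0.0125)^7 − 1) = C$220,000.52 × 0.0908505… = C$19,987.1507…

C$19,987.15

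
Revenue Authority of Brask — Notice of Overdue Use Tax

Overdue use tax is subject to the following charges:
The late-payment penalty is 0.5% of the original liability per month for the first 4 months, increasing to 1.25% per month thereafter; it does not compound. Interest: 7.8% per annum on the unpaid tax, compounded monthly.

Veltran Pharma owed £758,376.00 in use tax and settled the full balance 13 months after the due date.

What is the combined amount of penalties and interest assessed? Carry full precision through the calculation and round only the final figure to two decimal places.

Penalty, months 1–4: 4 × 0.5% × £758,376.00 = £15,167.52
Penalty, months 5–13: 9 × 1.25% × £758,376.00 = £85,317.30
Interest (7.8%/yr ÷ 12 = 0.65%/month): £758,376.00 × ((1 + 0.0065)^13 − 1) = £66,642.5444…
Penalties + interest = £100,484.8200 + £66,642.5444… = £167,127.36

£167,127.36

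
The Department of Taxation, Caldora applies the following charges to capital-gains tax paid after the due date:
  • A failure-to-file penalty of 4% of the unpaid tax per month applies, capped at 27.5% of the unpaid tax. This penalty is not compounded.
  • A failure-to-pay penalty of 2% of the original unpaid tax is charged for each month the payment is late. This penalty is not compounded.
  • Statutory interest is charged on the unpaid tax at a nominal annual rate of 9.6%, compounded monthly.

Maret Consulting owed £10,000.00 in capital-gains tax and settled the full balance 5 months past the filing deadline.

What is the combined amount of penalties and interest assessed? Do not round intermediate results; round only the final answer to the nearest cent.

£3,406.45

Failure-to-file: 5 × 4% × £10,000.00 = £2,000.00 (under the 27.5% cap)
Failure-to-pay penalty = 2% × £10,000.00 × 5 mo = £1,000.00
Interest (9.6%/yr ÷ 12 = 0.8%/month): £10,000.00 × ((1 + 0.008)^5 − 1) = £406.4514…
Penalties + interest = £3,000.0000 + £406.4514… = £3,406.45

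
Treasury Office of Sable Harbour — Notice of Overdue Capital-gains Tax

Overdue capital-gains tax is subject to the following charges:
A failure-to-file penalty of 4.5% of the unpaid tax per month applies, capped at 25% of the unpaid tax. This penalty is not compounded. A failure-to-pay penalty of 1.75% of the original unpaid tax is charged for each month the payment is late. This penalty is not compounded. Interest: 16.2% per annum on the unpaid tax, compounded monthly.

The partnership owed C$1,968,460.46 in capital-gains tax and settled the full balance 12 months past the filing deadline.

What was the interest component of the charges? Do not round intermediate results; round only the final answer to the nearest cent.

Interest (16.2%/yr ÷ 12 = 1.35%/month): C$1,968,460.46 × ((1 + 0.0135)^12 − 1) = C$343,666.7889…

C$343,666.79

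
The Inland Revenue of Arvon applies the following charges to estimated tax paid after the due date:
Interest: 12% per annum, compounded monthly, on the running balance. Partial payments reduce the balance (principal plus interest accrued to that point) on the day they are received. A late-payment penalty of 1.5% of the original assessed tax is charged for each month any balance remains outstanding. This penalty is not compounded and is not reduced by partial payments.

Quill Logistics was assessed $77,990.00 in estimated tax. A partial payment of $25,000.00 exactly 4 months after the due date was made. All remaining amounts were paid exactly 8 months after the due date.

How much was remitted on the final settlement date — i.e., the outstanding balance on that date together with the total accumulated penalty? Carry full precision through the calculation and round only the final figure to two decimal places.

$67,795.69

Monthly rate = 12% ÷ 12 = 1%
Balance at month 4: $77,990.0000 × (1 + 0.01)^4 = $81,156.7067…
After $25,000.00 payment: $81,156.7067… − $25,000.00 = $56,156.7067…
Balance at month 8: $56,156.7067… × (1 + 0.01)^4 = $58,436.8942…
Penalty: 8 × 1.5% × $77,990.00 = $9,358.80
Final settlement = outstanding balance + penalty = $58,436.8942… + $9,358.80 = $67,795.69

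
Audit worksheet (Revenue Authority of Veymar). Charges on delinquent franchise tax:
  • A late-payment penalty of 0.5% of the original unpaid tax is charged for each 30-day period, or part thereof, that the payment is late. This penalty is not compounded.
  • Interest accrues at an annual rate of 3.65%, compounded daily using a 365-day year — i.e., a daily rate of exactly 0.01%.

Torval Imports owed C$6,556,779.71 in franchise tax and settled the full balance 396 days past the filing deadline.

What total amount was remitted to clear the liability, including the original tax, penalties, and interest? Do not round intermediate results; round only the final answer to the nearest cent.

C$7,280,598.84

Penalty periods: ⌈396/30⌉ = 14; penalty = 14 × 0.5% × C$6,556,779.71 = C$458,974.58…
Interest: C$6,556,779.71 × ((1 + 0.0001)^396 − 1) = C$6,556,779.71 × 0.04039247… = C$264,844.5493…
Total = C$6,556,779.71 + C$458,974.5797 + C$264,844.5493… = C$7,280,598.84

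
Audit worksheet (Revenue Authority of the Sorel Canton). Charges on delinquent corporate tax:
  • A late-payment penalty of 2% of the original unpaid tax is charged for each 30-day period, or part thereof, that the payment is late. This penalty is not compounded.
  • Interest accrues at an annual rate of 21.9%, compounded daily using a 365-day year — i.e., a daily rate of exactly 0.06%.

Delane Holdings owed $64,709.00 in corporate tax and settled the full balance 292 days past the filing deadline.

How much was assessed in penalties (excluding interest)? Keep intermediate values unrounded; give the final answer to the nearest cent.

Penalty periods: ⌈292/30⌉ = 10; penalty = 10 × 2% × $64,709.00 = $12,941.80

$12,941.80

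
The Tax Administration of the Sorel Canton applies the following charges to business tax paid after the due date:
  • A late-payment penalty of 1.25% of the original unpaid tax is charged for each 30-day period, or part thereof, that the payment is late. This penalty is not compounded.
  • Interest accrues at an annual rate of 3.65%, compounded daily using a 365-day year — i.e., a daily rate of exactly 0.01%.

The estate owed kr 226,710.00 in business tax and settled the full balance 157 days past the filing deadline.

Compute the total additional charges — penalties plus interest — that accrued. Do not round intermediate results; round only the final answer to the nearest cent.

kr 20,590.50

Penalty periods: ⌈157/30⌉ = 6; penalty = 6 × 1.25% × kr 226,710.00 = kr 17,003.25
Interest: kr 226,710.00 × ((1 + 0.0001)^157 − 1) = kr 226,710.00 × 0.01582310… = kr 3,587.2539…
Penalties + interest = kr 17,003.2500 + kr 3,587.2539… = kr 20,590.50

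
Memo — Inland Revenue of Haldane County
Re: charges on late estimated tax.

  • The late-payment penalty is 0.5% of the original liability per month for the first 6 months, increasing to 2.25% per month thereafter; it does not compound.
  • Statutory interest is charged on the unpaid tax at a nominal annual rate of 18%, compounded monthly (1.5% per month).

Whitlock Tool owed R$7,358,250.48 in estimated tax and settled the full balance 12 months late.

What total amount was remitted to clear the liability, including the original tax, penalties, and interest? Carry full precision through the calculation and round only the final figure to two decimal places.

R$10,011,769.31

Penalty, months 1–6: 6 × 0.5% × R$7,358,250.48 = R$220,747.51…
Penalty, months 7–12: 6 × 2.25% × R$7,358,250.48 = R$993,363.81…
Interest: R$7,358,250.48 × ((1 + 0.015)^12 − 1) = R$7,358,250.48 × 0.1956182… = R$1,439,407.5041…
Total = R$7,358,250.48 + R$1,214,111.3292 + R$1,439,407.5041… = R$10,011,769.31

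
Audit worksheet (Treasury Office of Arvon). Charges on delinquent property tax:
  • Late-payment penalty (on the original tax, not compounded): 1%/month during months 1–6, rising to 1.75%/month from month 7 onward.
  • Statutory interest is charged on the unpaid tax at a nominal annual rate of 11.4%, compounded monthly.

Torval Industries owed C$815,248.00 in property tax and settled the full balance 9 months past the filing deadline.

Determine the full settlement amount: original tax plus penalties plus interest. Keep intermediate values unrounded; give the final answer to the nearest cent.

C$979,375.40

Penalty, months 1–6: 6 × 1% × C$815,248.00 = C$48,914.88
Penalty, months 7–9: 3 × 1.75% × C$815,248.00 = C$42,800.52
Interest (11.4%/yr ÷ 12 = 0.95%/month): C$815,248.00 × ((1 + 0.0095)^9 − 1) = C$72,412.0032…
Total = C$815,248.00 + C$91,715.4000 + C$72,412.0032… = C$979,375.40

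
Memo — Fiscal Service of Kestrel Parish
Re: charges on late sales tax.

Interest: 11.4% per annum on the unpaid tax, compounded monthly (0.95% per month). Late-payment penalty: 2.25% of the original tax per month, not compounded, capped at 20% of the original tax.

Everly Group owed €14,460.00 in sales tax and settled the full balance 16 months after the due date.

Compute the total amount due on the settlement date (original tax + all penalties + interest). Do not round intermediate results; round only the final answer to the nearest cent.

€19,713.68

Penalty (uncapped): 16 × 2.25% × €14,460.00 = €5,205.60; cap = 20% × €14,460.00 = €2,892.00 → penalty = €2,892.00
Interest: €14,460.00 × ((1 + 0.0095)^16 − 1) = €14,460.00 × 0.1633253… = €2,361.6838…
Total = €14,460.00 + €2,892.0000 + €2,361.6838… = €19,713.68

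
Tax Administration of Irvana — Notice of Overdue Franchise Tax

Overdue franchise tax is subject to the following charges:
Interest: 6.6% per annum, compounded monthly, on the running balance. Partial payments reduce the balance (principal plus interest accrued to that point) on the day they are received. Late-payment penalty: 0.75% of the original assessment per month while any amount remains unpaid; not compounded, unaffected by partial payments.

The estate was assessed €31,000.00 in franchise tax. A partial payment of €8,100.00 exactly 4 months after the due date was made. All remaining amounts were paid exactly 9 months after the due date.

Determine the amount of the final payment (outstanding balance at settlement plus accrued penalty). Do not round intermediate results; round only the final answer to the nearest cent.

Monthly rate = 6.6% ÷ 12 = 0.55%
Balance at month 4: €31,000.0000 × (1 + 0.0055)^4 = €31,687.6472…
After €8,100.00 payment: €31,687.6472… − €8,100.00 = €23,587.6472…
Balance at month 9: €23,587.6472… × (1 + 0.0055)^5 = €24,243.4821…
Penalty: 9 × 0.75% × €31,000.00 = €2,092.50
Final settlement = outstanding balance + penalty = €24,243.4821… + €2,092.50 = €26,335.98

€26,335.98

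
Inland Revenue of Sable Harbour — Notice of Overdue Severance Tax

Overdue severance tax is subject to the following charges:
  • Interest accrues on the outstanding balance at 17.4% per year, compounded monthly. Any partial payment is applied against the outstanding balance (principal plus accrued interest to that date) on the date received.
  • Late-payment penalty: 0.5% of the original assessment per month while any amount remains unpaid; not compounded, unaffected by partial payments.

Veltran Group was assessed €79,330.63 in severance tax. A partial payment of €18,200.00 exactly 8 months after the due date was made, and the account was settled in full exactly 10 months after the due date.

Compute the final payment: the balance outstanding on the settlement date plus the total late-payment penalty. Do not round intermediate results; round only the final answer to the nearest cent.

Monthly rate = 17.4% ÷ 12 = 1.45%
Balance at month 8: €79,330.6300 × (1 + 0.0145)^8 = €89,013.7944…
After €18,200.00 payment: €89,013.7944… − €18,200.00 = €70,813.7944…
Balance at month 10: €70,813.7944… × (1 + 0.0145)^2 = €72,882.2830…
Penalty: 10 × 0.5% × €79,330.63 = €3,966.53…
Final settlement = outstanding balance + penalty = €72,882.2830… + €3,966.53… = €76,848.81

€76,848.81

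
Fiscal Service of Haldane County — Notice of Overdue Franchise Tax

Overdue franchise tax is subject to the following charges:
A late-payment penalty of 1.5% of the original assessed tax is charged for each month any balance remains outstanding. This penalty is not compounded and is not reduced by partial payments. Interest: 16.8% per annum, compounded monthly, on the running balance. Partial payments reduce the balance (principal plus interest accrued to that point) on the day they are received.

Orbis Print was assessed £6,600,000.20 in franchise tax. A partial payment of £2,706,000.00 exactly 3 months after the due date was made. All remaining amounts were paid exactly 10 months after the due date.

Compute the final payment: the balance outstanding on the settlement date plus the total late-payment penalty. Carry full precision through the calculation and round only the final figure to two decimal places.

Monthly rate = 16.8% ÷ 12 = 1.4%
Balance at month 3: £6,600,000.2000 × (1 + 0.014)^3 = £6,881,099.1189…
After £2,706,000.00 payment: £6,881,099.1189… − £2,706,000.00 = £4,175,099.1189…
Balance at month 10: £4,175,099.1189… × (1 + 0.014)^7 = £4,601,850.1781…
Penalty: 10 × 1.5% × £6,600,000.20 = £990,000.03
Final settlement = outstanding balance + penalty = £4,601,850.1781… + £990,000.03 = £5,591,850.21

£5,591,850.21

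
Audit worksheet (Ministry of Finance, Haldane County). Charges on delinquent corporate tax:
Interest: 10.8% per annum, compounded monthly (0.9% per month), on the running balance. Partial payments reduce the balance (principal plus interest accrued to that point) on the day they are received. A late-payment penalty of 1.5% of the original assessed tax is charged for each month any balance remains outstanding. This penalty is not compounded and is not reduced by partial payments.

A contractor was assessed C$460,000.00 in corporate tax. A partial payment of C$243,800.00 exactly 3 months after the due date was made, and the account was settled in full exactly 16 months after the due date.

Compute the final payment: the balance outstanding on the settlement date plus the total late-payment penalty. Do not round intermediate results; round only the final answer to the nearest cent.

C$367,387.68

Balance at month 3: C$460,000.0000 × (1 + 0.009)^3 = C$472,532.1153…
After C$243,800.00 payment: C$472,532.1153… − C$243,800.00 = C$228,732.1153…
Balance at month 16: C$228,732.1153… × (1 + 0.009)^13 = C$256,987.6822…
Penalty: 16 × 1.5% × C$460,000.00 = C$110,400.00
Final settlement = outstanding balance + penalty = C$256,987.6822… + C$110,400.00 = C$367,387.68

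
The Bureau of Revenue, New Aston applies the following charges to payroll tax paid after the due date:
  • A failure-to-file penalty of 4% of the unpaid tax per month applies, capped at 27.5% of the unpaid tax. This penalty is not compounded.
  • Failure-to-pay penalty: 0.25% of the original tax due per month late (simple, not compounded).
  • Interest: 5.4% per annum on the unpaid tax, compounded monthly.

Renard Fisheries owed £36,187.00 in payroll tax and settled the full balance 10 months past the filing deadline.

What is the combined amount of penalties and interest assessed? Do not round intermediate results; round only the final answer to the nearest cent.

Failure-to-file: 10 × 4% × £36,187.00 = £14,474.80, capped at 27.5% × £36,187.00 = £9,951.43…
Failure-to-pay penalty = 0.25% × £36,187.00 × 10 mo = £904.68…
Interest (5.4%/yr ÷ 12 = 0.45%/month): £36,187.00 × ((1 + 0.0045)^10 − 1) = £1,661.7892…
Penalties + interest = £10,856.1000 + £1,661.7892… = £12,517.89

£12,517.89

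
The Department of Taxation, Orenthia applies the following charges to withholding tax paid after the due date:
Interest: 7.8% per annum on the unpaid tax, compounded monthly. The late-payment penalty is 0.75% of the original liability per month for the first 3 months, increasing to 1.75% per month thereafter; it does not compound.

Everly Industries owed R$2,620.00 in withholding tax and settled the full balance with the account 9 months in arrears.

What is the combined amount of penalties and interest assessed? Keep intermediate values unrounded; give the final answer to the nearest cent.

R$491.37

Penalty, months 1–3: 3 × 0.75% × R$2,620.00 = R$58.95
Penalty, months 4–9: 6 × 1.75% × R$2,620.00 = R$275.10
Interest (7.8%/yr ÷ 12 = 0.65%/month): R$2,620.00 × ((1 + 0.0065)^9 − 1) = R$157.3161…
Penalties + interest = R$334.0500 + R$157.3161… = R$491.37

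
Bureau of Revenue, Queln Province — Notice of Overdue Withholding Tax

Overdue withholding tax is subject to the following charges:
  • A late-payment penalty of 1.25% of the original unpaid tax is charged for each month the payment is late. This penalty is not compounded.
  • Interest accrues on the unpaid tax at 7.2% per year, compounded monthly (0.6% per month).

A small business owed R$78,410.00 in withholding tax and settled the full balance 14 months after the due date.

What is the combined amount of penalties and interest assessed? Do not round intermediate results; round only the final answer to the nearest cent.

R$20,571.33

Late-payment penalty: 14 × 1.25% × R$78,410.00 = R$13,721.75
Interest: R$78,410.00 × ((1 + 0.006)^14 − 1) = R$78,410.00 × 0.0873559… = R$6,849.5790…
Penalties + interest = R$13,721.7500 + R$6,849.5790… = R$20,571.33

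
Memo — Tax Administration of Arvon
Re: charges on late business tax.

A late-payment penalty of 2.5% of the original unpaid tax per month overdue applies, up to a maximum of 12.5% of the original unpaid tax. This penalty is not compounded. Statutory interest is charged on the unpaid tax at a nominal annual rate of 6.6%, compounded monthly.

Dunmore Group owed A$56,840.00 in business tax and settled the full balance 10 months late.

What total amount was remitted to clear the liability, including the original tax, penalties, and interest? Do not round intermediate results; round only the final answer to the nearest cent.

Penalty (uncapped): 10 × 2.5% × A$56,840.00 = A$14,210.00; cap = 12.5% × A$56,840.00 = A$7,105.00 → penalty = A$7,105.00
Interest (6.6%/yr ÷ 12 = 0.55%/month): A$56,840.00 × ((1 + 0.0055)^10 − 1) = A$3,204.7193…
Total = A$56,840.00 + A$7,105.0000 + A$3,204.7193… = A$67,149.72

A$67,149.72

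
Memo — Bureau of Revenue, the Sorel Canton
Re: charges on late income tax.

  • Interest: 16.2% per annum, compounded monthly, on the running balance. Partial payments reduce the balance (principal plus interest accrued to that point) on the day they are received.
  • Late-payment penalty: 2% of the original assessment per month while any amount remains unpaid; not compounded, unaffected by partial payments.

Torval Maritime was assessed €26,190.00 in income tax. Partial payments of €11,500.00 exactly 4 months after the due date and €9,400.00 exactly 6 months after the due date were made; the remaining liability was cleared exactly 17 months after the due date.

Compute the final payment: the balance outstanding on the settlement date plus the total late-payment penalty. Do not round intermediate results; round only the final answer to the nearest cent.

€17,216.17

Monthly rate = 16.2% ÷ 12 = 1.35%
Balance at month 4: €26,190.0000 × (1 + 0.0135)^4 = €27,633.1574…
After €11,500.00 payment: €27,633.1574… − €11,500.00 = €16,133.1574…
Balance at month 6: €16,133.1574… × (1 + 0.0135)^2 = €16,571.6929…
After €9,400.00 payment: €16,571.6929… − €9,400.00 = €7,171.6929…
Balance at month 17: €7,171.6929… × (1 + 0.0135)^11 = €8,311.5681…
Penalty: 17 × 2% × €26,190.00 = €8,904.60
Final settlement = outstanding balance + penalty = €8,311.5681… + €8,904.60 = €17,216.17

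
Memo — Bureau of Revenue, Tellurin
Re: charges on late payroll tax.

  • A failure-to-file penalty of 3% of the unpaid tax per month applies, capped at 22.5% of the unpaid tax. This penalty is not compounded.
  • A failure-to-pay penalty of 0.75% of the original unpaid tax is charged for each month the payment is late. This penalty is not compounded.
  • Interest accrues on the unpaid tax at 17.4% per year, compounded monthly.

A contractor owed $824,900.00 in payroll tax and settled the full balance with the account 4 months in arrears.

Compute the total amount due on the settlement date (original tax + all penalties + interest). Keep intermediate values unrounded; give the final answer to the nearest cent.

$997,529.91

Failure-to-file: 4 × 3% × $824,900.00 = $98,988.00 (under the 22.5% cap)
Failure-to-pay penalty: 4 × 0.75% × $824,900.00 = $24,747.00
Interest (17.4%/yr ÷ 12 = 1.45%/month): $824,900.00 × ((1 + 0.0145)^4 − 1) = $48,894.9071…
Total = $824,900.00 + $123,735.0000 + $48,894.9071… = $997,529.91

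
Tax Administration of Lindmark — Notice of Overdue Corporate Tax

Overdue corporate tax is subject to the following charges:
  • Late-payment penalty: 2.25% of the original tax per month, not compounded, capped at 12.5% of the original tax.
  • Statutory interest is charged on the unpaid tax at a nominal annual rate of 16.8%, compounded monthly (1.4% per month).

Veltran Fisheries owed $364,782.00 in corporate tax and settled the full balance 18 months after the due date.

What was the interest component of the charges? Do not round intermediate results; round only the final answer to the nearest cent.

$103,725.55

Interest: $364,782.00 × ((1 + 0.014)^18 − 1) = $364,782.00 × 0.2843494… = $103,725.5458…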